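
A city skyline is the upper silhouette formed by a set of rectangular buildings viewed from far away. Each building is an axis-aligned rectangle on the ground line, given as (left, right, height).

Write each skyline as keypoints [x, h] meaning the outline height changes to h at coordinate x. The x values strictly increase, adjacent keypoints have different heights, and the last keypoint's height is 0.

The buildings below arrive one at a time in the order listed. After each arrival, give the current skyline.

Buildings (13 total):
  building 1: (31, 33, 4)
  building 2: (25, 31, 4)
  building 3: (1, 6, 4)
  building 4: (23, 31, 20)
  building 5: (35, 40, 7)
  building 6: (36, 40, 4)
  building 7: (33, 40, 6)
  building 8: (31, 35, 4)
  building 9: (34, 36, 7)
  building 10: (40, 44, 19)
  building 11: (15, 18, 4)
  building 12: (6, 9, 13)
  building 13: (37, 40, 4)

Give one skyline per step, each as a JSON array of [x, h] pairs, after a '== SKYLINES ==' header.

== SKYLINES ==
[[31,4],[33,0]]
[[25,4],[33,0]]
[[1,4],[6,0],[25,4],[33,0]]
[[1,4],[6,0],[23,20],[31,4],[33,0]]
[[1,4],[6,0],[23,20],[31,4],[33,0],[35,7],[40,0]]
[[1,4],[6,0],[23,20],[31,4],[33,0],[35,7],[40,0]]
[[1,4],[6,0],[23,20],[31,4],[33,6],[35,7],[40,0]]
[[1,4],[6,0],[23,20],[31,4],[33,6],[35,7],[40,0]]
[[1,4],[6,0],[23,20],[31,4],[33,6],[34,7],[40,0]]
[[1,4],[6,0],[23,20],[31,4],[33,6],[34,7],[40,19],[44,0]]
[[1,4],[6,0],[15,4],[18,0],[23,20],[31,4],[33,6],[34,7],[40,19],[44,0]]
[[1,4],[6,13],[9,0],[15,4],[18,0],[23,20],[31,4],[33,6],[34,7],[40,19],[44,0]]
[[1,4],[6,13],[9,0],[15,4],[18,0],[23,20],[31,4],[33,6],[34,7],[40,19],[44,0]]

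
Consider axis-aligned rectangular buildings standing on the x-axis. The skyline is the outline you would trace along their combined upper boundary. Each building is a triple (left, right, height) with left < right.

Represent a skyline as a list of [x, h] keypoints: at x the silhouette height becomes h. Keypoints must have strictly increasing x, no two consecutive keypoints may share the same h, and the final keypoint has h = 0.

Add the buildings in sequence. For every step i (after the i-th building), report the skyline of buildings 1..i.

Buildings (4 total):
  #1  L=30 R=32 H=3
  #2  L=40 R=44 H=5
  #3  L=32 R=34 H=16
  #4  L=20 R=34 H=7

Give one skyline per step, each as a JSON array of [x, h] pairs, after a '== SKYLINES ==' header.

== SKYLINES ==
[[30,3],[32,0]]
[[30,3],[32,0],[40,5],[44,0]]
[[30,3],[32,16],[34,0],[40,5],[44,0]]
[[20,7],[32,16],[34,0],[40,5],[44,0]]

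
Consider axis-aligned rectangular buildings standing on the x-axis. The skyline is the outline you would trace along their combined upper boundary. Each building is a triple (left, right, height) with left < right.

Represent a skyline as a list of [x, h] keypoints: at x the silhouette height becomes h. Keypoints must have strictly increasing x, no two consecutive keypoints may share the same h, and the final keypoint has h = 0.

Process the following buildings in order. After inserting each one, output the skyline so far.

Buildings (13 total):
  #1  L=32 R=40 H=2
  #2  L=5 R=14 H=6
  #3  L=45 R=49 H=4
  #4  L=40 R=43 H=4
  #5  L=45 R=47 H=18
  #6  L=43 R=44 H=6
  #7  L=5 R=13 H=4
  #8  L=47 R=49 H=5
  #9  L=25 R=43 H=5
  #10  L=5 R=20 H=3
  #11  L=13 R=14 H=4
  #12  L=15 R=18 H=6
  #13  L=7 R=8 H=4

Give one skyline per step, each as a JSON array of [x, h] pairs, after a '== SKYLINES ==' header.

== SKYLINES ==
[[32,2],[40,0]]
[[5,6],[14,0],[32,2],[40,0]]
[[5,6],[14,0],[32,2],[40,0],[45,4],[49,0]]
[[5,6],[14,0],[32,2],[40,4],[43,0],[45,4],[49,0]]
[[5,6],[14,0],[32,2],[40,4],[43,0],[45,18],[47,4],[49,0]]
[[5,6],[14,0],[32,2],[40,4],[43,6],[44,0],[45,18],[47,4],[49,0]]
[[5,6],[14,0],[32,2],[40,4],[43,6],[44,0],[45,18],[47,4],[49,0]]
[[5,6],[14,0],[32,2],[40,4],[43,6],[44,0],[45,18],[47,5],[49,0]]
[[5,6],[14,0],[25,5],[43,6],[44,0],[45,18],[47,5],[49,0]]
[[5,6],[14,3],[20,0],[25,5],[43,6],[44,0],[45,18],[47,5],[49,0]]
[[5,6],[14,3],[20,0],[25,5],[43,6],[44,0],[45,18],[47,5],[49,0]]
[[5,6],[14,3],[15,6],[18,3],[20,0],[25,5],[43,6],[44,0],[45,18],[47,5],[49,0]]
[[5,6],[14,3],[15,6],[18,3],[20,0],[25,5],[43,6],[44,0],[45,18],[47,5],[49,0]]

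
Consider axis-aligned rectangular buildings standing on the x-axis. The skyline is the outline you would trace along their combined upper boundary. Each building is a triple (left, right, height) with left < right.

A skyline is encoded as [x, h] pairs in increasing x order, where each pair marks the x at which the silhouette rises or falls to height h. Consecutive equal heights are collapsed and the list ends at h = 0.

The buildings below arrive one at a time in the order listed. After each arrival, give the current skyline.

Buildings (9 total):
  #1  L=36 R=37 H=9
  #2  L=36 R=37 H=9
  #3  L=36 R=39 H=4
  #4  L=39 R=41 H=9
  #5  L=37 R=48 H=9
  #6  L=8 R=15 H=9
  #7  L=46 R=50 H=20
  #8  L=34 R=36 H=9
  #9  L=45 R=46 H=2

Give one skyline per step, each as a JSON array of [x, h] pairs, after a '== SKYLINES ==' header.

== SKYLINES ==
[[36,9],[37,0]]
[[36,9],[37,0]]
[[36,9],[37,4],[39,0]]
[[36,9],[37,4],[39,9],[41,0]]
[[36,9],[48,0]]
[[8,9],[15,0],[36,9],[48,0]]
[[8,9],[15,0],[36,9],[46,20],[50,0]]
[[8,9],[15,0],[34,9],[46,20],[50,0]]
[[8,9],[15,0],[34,9],[46,20],[50,0]]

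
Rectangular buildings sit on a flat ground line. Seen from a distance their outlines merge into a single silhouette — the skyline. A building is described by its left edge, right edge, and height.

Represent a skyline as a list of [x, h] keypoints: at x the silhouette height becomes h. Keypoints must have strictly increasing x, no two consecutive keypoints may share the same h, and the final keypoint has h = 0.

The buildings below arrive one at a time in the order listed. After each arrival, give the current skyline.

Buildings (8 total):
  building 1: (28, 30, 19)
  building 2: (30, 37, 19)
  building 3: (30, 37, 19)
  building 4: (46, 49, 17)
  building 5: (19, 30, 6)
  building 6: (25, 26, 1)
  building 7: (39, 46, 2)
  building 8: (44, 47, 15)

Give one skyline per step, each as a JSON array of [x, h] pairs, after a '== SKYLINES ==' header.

== SKYLINES ==
[[28,19],[30,0]]
[[28,19],[37,0]]
[[28,19],[37,0]]
[[28,19],[37,0],[46,17],[49,0]]
[[19,6],[28,19],[37,0],[46,17],[49,0]]
[[19,6],[28,19],[37,0],[46,17],[49,0]]
[[19,6],[28,19],[37,0],[39,2],[46,17],[49,0]]
[[19,6],[28,19],[37,0],[39,2],[44,15],[46,17],[49,0]]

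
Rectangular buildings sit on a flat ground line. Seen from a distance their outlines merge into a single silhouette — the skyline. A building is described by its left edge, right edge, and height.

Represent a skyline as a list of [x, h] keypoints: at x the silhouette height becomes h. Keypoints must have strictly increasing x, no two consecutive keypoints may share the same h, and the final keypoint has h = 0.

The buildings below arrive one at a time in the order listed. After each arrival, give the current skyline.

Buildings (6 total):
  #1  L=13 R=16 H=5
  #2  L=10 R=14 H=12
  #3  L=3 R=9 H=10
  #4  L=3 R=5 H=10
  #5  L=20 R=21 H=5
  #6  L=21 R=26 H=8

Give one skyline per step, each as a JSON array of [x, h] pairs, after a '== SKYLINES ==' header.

== SKYLINES ==
[[13,5],[16,0]]
[[10,12],[14,5],[16,0]]
[[3,10],[9,0],[10,12],[14,5],[16,0]]
[[3,10],[9,0],[10,12],[14,5],[16,0]]
[[3,10],[9,0],[10,12],[14,5],[16,0],[20,5],[21,0]]
[[3,10],[9,0],[10,12],[14,5],[16,0],[20,5],[21,8],[26,0]]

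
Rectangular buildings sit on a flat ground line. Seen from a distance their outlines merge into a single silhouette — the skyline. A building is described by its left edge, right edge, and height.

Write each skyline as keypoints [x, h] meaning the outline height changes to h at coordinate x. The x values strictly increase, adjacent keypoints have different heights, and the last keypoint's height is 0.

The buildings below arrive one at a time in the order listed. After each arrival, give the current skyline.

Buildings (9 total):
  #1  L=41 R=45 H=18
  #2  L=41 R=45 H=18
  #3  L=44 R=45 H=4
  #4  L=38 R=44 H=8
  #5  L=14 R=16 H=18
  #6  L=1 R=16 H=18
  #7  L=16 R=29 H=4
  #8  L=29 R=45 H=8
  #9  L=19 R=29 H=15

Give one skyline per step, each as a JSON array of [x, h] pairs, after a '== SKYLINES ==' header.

== SKYLINES ==
[[41,18],[45,0]]
[[41,18],[45,0]]
[[41,18],[45,0]]
[[38,8],[41,18],[45,0]]
[[14,18],[16,0],[38,8],[41,18],[45,0]]
[[1,18],[16,0],[38,8],[41,18],[45,0]]
[[1,18],[16,4],[29,0],[38,8],[41,18],[45,0]]
[[1,18],[16,4],[29,8],[41,18],[45,0]]
[[1,18],[16,4],[19,15],[29,8],[41,18],[45,0]]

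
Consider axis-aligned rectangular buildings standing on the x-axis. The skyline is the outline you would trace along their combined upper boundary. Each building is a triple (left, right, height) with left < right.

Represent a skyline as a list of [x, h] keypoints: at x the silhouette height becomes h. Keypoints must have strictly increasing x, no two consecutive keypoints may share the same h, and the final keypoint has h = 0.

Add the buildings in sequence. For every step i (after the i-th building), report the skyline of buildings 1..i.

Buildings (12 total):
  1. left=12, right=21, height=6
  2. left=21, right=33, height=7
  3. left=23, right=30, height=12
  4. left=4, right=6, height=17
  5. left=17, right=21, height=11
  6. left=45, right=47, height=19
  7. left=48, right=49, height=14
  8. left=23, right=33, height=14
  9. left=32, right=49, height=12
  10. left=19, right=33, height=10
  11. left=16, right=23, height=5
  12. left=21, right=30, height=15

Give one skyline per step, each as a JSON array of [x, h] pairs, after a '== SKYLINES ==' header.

== SKYLINES ==
[[12,6],[21,0]]
[[12,6],[21,7],[33,0]]
[[12,6],[21,7],[23,12],[30,7],[33,0]]
[[4,17],[6,0],[12,6],[21,7],[23,12],[30,7],[33,0]]
[[4,17],[6,0],[12,6],[17,11],[21,7],[23,12],[30,7],[33,0]]
[[4,17],[6,0],[12,6],[17,11],[21,7],[23,12],[30,7],[33,0],[45,19],[47,0]]
[[4,17],[6,0],[12,6],[17,11],[21,7],[23,12],[30,7],[33,0],[45,19],[47,0],[48,14],[49,0]]
[[4,17],[6,0],[12,6],[17,11],[21,7],[23,14],[33,0],[45,19],[47,0],[48,14],[49,0]]
[[4,17],[6,0],[12,6],[17,11],[21,7],[23,14],[33,12],[45,19],[47,12],[48,14],[49,0]]
[[4,17],[6,0],[12,6],[17,11],[21,10],[23,14],[33,12],[45,19],[47,12],[48,14],[49,0]]
[[4,17],[6,0],[12,6],[17,11],[21,10],[23,14],[33,12],[45,19],[47,12],[48,14],[49,0]]
[[4,17],[6,0],[12,6],[17,11],[21,15],[30,14],[33,12],[45,19],[47,12],[48,14],[49,0]]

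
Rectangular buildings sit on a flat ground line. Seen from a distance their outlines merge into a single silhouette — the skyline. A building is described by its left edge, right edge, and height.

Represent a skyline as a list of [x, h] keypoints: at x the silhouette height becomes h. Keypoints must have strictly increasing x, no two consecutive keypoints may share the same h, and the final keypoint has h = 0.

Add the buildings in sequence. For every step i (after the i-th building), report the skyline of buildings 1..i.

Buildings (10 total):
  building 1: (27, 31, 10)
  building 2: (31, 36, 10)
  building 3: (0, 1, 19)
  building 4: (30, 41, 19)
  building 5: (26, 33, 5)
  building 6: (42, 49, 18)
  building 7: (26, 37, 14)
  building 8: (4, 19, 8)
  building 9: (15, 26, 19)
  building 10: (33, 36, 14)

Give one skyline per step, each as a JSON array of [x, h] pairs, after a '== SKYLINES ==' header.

== SKYLINES ==
[[27,10],[31,0]]
[[27,10],[36,0]]
[[0,19],[1,0],[27,10],[36,0]]
[[0,19],[1,0],[27,10],[30,19],[41,0]]
[[0,19],[1,0],[26,5],[27,10],[30,19],[41,0]]
[[0,19],[1,0],[26,5],[27,10],[30,19],[41,0],[42,18],[49,0]]
[[0,19],[1,0],[26,14],[30,19],[41,0],[42,18],[49,0]]
[[0,19],[1,0],[4,8],[19,0],[26,14],[30,19],[41,0],[42,18],[49,0]]
[[0,19],[1,0],[4,8],[15,19],[26,14],[30,19],[41,0],[42,18],[49,0]]
[[0,19],[1,0],[4,8],[15,19],[26,14],[30,19],[41,0],[42,18],[49,0]]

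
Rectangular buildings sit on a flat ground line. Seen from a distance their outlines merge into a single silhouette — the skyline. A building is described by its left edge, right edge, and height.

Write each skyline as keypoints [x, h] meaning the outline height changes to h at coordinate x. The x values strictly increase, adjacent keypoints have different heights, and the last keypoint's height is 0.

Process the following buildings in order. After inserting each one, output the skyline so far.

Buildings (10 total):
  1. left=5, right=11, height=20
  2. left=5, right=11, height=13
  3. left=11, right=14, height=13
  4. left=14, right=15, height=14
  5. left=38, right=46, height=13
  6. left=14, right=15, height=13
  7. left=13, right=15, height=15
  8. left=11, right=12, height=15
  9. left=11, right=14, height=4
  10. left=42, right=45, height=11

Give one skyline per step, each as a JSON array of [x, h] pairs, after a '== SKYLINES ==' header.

== SKYLINES ==
[[5,20],[11,0]]
[[5,20],[11,0]]
[[5,20],[11,13],[14,0]]
[[5,20],[11,13],[14,14],[15,0]]
[[5,20],[11,13],[14,14],[15,0],[38,13],[46,0]]
[[5,20],[11,13],[14,14],[15,0],[38,13],[46,0]]
[[5,20],[11,13],[13,15],[15,0],[38,13],[46,0]]
[[5,20],[11,15],[12,13],[13,15],[15,0],[38,13],[46,0]]
[[5,20],[11,15],[12,13],[13,15],[15,0],[38,13],[46,0]]
[[5,20],[11,15],[12,13],[13,15],[15,0],[38,13],[46,0]]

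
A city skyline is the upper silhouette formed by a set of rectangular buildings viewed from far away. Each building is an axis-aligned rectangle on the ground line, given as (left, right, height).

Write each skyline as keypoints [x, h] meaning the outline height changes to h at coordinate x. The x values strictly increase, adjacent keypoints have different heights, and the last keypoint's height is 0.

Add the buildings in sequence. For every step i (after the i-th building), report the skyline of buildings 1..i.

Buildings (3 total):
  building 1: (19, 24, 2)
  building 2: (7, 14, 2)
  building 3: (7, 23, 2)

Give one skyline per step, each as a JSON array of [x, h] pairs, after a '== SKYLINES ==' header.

== SKYLINES ==
[[19,2],[24,0]]
[[7,2],[14,0],[19,2],[24,0]]
[[7,2],[24,0]]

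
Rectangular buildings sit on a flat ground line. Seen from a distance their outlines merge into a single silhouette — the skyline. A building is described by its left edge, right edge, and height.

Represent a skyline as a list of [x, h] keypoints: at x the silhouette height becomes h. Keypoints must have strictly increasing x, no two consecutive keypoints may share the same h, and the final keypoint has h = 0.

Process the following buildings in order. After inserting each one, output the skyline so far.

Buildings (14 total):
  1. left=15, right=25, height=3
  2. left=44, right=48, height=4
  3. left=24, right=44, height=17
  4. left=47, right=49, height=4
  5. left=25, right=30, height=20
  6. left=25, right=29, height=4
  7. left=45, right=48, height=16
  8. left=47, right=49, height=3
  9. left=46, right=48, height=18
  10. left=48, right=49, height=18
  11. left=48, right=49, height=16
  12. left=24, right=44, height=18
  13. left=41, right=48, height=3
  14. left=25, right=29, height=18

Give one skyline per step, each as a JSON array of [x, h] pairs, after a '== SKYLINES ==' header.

== SKYLINES ==
[[15,3],[25,0]]
[[15,3],[25,0],[44,4],[48,0]]
[[15,3],[24,17],[44,4],[48,0]]
[[15,3],[24,17],[44,4],[49,0]]
[[15,3],[24,17],[25,20],[30,17],[44,4],[49,0]]
[[15,3],[24,17],[25,20],[30,17],[44,4],[49,0]]
[[15,3],[24,17],[25,20],[30,17],[44,4],[45,16],[48,4],[49,0]]
[[15,3],[24,17],[25,20],[30,17],[44,4],[45,16],[48,4],[49,0]]
[[15,3],[24,17],[25,20],[30,17],[44,4],[45,16],[46,18],[48,4],[49,0]]
[[15,3],[24,17],[25,20],[30,17],[44,4],[45,16],[46,18],[49,0]]
[[15,3],[24,17],[25,20],[30,17],[44,4],[45,16],[46,18],[49,0]]
[[15,3],[24,18],[25,20],[30,18],[44,4],[45,16],[46,18],[49,0]]
[[15,3],[24,18],[25,20],[30,18],[44,4],[45,16],[46,18],[49,0]]
[[15,3],[24,18],[25,20],[30,18],[44,4],[45,16],[46,18],[49,0]]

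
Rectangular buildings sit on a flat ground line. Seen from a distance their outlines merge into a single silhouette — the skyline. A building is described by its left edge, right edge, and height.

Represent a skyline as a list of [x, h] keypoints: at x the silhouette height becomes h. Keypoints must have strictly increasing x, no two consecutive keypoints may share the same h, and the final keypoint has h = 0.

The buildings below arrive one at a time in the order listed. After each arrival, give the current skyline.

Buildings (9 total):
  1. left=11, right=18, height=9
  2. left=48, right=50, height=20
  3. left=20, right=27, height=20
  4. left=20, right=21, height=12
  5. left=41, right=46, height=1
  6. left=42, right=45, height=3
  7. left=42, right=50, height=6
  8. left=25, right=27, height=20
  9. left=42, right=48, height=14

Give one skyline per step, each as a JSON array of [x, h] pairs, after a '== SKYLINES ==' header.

== SKYLINES ==
[[11,9],[18,0]]
[[11,9],[18,0],[48,20],[50,0]]
[[11,9],[18,0],[20,20],[27,0],[48,20],[50,0]]
[[11,9],[18,0],[20,20],[27,0],[48,20],[50,0]]
[[11,9],[18,0],[20,20],[27,0],[41,1],[46,0],[48,20],[50,0]]
[[11,9],[18,0],[20,20],[27,0],[41,1],[42,3],[45,1],[46,0],[48,20],[50,0]]
[[11,9],[18,0],[20,20],[27,0],[41,1],[42,6],[48,20],[50,0]]
[[11,9],[18,0],[20,20],[27,0],[41,1],[42,6],[48,20],[50,0]]
[[11,9],[18,0],[20,20],[27,0],[41,1],[42,14],[48,20],[50,0]]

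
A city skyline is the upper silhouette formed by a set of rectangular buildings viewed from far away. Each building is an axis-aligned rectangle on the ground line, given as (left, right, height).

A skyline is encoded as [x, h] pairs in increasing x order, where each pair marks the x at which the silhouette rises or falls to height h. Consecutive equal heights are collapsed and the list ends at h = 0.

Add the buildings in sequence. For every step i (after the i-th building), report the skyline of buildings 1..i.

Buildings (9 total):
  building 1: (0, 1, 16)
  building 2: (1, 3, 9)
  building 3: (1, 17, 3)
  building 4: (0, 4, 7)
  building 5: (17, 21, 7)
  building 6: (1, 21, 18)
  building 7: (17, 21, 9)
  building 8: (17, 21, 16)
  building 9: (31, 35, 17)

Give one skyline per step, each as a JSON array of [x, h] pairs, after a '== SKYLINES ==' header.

== SKYLINES ==
[[0,16],[1,0]]
[[0,16],[1,9],[3,0]]
[[0,16],[1,9],[3,3],[17,0]]
[[0,16],[1,9],[3,7],[4,3],[17,0]]
[[0,16],[1,9],[3,7],[4,3],[17,7],[21,0]]
[[0,16],[1,18],[21,0]]
[[0,16],[1,18],[21,0]]
[[0,16],[1,18],[21,0]]
[[0,16],[1,18],[21,0],[31,17],[35,0]]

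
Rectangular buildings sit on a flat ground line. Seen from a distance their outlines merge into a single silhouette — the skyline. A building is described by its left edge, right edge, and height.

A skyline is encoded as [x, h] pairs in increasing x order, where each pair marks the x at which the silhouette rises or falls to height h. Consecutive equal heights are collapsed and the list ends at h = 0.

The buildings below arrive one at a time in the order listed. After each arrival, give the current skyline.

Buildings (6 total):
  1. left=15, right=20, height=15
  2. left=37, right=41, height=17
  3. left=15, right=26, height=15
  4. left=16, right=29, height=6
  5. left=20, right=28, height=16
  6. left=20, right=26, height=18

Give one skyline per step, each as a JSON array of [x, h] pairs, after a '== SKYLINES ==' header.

== SKYLINES ==
[[15,15],[20,0]]
[[15,15],[20,0],[37,17],[41,0]]
[[15,15],[26,0],[37,17],[41,0]]
[[15,15],[26,6],[29,0],[37,17],[41,0]]
[[15,15],[20,16],[28,6],[29,0],[37,17],[41,0]]
[[15,15],[20,18],[26,16],[28,6],[29,0],[37,17],[41,0]]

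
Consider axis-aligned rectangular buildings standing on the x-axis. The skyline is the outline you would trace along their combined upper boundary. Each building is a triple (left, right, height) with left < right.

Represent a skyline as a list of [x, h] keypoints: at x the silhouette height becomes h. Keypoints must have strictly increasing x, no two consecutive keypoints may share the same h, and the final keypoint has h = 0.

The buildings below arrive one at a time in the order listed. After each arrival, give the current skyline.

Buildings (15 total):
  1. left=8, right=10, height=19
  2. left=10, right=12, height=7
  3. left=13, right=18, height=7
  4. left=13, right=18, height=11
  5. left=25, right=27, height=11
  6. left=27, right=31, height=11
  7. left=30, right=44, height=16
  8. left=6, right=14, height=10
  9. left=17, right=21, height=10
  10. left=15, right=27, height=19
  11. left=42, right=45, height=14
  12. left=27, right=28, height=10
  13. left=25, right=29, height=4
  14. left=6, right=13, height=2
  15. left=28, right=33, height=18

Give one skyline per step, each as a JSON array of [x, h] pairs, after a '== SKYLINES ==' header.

== SKYLINES ==
[[8,19],[10,0]]
[[8,19],[10,7],[12,0]]
[[8,19],[10,7],[12,0],[13,7],[18,0]]
[[8,19],[10,7],[12,0],[13,11],[18,0]]
[[8,19],[10,7],[12,0],[13,11],[18,0],[25,11],[27,0]]
[[8,19],[10,7],[12,0],[13,11],[18,0],[25,11],[31,0]]
[[8,19],[10,7],[12,0],[13,11],[18,0],[25,11],[30,16],[44,0]]
[[6,10],[8,19],[10,10],[13,11],[18,0],[25,11],[30,16],[44,0]]
[[6,10],[8,19],[10,10],[13,11],[18,10],[21,0],[25,11],[30,16],[44,0]]
[[6,10],[8,19],[10,10],[13,11],[15,19],[27,11],[30,16],[44,0]]
[[6,10],[8,19],[10,10],[13,11],[15,19],[27,11],[30,16],[44,14],[45,0]]
[[6,10],[8,19],[10,10],[13,11],[15,19],[27,11],[30,16],[44,14],[45,0]]
[[6,10],[8,19],[10,10],[13,11],[15,19],[27,11],[30,16],[44,14],[45,0]]
[[6,10],[8,19],[10,10],[13,11],[15,19],[27,11],[30,16],[44,14],[45,0]]
[[6,10],[8,19],[10,10],[13,11],[15,19],[27,11],[28,18],[33,16],[44,14],[45,0]]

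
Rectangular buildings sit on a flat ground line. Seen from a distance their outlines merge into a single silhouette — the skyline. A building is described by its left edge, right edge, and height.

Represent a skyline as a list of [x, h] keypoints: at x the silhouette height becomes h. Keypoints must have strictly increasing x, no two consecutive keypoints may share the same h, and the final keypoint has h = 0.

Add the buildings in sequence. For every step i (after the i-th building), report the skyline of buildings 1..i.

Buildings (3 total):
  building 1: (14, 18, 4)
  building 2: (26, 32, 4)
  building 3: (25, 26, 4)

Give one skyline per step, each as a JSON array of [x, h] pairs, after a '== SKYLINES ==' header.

== SKYLINES ==
[[14,4],[18,0]]
[[14,4],[18,0],[26,4],[32,0]]
[[14,4],[18,0],[25,4],[32,0]]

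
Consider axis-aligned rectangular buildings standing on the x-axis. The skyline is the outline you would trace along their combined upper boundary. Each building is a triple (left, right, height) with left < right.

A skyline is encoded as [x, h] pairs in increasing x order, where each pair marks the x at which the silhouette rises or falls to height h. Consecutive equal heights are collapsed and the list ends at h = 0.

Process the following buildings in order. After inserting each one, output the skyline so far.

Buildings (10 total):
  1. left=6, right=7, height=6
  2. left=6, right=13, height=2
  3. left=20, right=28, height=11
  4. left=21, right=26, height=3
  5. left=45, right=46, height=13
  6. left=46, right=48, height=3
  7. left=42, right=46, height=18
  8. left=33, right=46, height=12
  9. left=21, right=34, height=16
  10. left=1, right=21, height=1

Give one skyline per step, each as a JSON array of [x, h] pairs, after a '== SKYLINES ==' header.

== SKYLINES ==
[[6,6],[7,0]]
[[6,6],[7,2],[13,0]]
[[6,6],[7,2],[13,0],[20,11],[28,0]]
[[6,6],[7,2],[13,0],[20,11],[28,0]]
[[6,6],[7,2],[13,0],[20,11],[28,0],[45,13],[46,0]]
[[6,6],[7,2],[13,0],[20,11],[28,0],[45,13],[46,3],[48,0]]
[[6,6],[7,2],[13,0],[20,11],[28,0],[42,18],[46,3],[48,0]]
[[6,6],[7,2],[13,0],[20,11],[28,0],[33,12],[42,18],[46,3],[48,0]]
[[6,6],[7,2],[13,0],[20,11],[21,16],[34,12],[42,18],[46,3],[48,0]]
[[1,1],[6,6],[7,2],[13,1],[20,11],[21,16],[34,12],[42,18],[46,3],[48,0]]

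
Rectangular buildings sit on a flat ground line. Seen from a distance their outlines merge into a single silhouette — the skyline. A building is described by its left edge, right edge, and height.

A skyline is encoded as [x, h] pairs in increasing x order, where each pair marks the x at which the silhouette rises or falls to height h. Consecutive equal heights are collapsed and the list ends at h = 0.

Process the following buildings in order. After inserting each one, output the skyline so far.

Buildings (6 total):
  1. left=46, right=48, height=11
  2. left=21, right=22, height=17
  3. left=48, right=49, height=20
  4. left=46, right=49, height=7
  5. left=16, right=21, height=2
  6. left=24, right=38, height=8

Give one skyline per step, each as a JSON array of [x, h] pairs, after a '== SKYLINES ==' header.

== SKYLINES ==
[[46,11],[48,0]]
[[21,17],[22,0],[46,11],[48,0]]
[[21,17],[22,0],[46,11],[48,20],[49,0]]
[[21,17],[22,0],[46,11],[48,20],[49,0]]
[[16,2],[21,17],[22,0],[46,11],[48,20],[49,0]]
[[16,2],[21,17],[22,0],[24,8],[38,0],[46,11],[48,20],[49,0]]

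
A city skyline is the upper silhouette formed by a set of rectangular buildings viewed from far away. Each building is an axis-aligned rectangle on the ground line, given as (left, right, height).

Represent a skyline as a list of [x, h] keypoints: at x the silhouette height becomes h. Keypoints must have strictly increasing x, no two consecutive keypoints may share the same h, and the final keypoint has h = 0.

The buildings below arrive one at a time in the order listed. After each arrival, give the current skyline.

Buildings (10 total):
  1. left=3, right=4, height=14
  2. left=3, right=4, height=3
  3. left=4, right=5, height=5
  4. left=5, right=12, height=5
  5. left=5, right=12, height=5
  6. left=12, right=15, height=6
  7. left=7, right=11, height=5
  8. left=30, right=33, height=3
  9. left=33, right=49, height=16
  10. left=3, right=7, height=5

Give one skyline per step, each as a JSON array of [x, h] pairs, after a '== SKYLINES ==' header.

== SKYLINES ==
[[3,14],[4,0]]
[[3,14],[4,0]]
[[3,14],[4,5],[5,0]]
[[3,14],[4,5],[12,0]]
[[3,14],[4,5],[12,0]]
[[3,14],[4,5],[12,6],[15,0]]
[[3,14],[4,5],[12,6],[15,0]]
[[3,14],[4,5],[12,6],[15,0],[30,3],[33,0]]
[[3,14],[4,5],[12,6],[15,0],[30,3],[33,16],[49,0]]
[[3,14],[4,5],[12,6],[15,0],[30,3],[33,16],[49,0]]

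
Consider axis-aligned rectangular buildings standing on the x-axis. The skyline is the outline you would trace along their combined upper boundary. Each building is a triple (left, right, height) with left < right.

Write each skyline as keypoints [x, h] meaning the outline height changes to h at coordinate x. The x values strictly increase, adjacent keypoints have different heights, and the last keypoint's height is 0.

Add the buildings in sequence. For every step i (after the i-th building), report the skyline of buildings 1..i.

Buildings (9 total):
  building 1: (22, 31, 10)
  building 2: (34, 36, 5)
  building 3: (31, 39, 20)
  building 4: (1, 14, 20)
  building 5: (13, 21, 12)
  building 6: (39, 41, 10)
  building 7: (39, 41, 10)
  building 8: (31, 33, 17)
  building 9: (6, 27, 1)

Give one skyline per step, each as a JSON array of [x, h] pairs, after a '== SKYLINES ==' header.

== SKYLINES ==
[[22,10],[31,0]]
[[22,10],[31,0],[34,5],[36,0]]
[[22,10],[31,20],[39,0]]
[[1,20],[14,0],[22,10],[31,20],[39,0]]
[[1,20],[14,12],[21,0],[22,10],[31,20],[39,0]]
[[1,20],[14,12],[21,0],[22,10],[31,20],[39,10],[41,0]]
[[1,20],[14,12],[21,0],[22,10],[31,20],[39,10],[41,0]]
[[1,20],[14,12],[21,0],[22,10],[31,20],[39,10],[41,0]]
[[1,20],[14,12],[21,1],[22,10],[31,20],[39,10],[41,0]]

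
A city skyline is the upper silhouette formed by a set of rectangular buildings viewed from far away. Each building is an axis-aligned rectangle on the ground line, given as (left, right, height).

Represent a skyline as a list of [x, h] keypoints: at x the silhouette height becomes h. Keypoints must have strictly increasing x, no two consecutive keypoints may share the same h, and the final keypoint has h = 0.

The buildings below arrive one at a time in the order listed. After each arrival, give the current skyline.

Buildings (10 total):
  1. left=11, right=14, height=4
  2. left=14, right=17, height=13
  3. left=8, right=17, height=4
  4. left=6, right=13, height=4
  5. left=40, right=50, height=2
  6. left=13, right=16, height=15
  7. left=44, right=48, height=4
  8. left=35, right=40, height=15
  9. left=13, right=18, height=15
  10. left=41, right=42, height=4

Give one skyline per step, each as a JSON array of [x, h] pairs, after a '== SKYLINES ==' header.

== SKYLINES ==
[[11,4],[14,0]]
[[11,4],[14,13],[17,0]]
[[8,4],[14,13],[17,0]]
[[6,4],[14,13],[17,0]]
[[6,4],[14,13],[17,0],[40,2],[50,0]]
[[6,4],[13,15],[16,13],[17,0],[40,2],[50,0]]
[[6,4],[13,15],[16,13],[17,0],[40,2],[44,4],[48,2],[50,0]]
[[6,4],[13,15],[16,13],[17,0],[35,15],[40,2],[44,4],[48,2],[50,0]]
[[6,4],[13,15],[18,0],[35,15],[40,2],[44,4],[48,2],[50,0]]
[[6,4],[13,15],[18,0],[35,15],[40,2],[41,4],[42,2],[44,4],[48,2],[50,0]]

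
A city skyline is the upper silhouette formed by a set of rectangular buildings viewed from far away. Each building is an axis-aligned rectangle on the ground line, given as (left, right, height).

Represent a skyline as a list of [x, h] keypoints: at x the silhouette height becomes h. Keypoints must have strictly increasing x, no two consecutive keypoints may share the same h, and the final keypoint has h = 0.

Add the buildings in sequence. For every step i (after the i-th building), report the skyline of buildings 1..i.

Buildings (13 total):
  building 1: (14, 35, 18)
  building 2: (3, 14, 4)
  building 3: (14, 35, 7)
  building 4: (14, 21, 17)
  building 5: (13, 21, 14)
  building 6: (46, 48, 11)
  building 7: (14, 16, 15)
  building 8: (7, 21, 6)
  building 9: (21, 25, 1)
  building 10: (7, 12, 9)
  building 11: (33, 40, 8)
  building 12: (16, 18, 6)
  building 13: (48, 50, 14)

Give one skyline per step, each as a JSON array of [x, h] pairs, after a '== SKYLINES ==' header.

== SKYLINES ==
[[14,18],[35,0]]
[[3,4],[14,18],[35,0]]
[[3,4],[14,18],[35,0]]
[[3,4],[14,18],[35,0]]
[[3,4],[13,14],[14,18],[35,0]]
[[3,4],[13,14],[14,18],[35,0],[46,11],[48,0]]
[[3,4],[13,14],[14,18],[35,0],[46,11],[48,0]]
[[3,4],[7,6],[13,14],[14,18],[35,0],[46,11],[48,0]]
[[3,4],[7,6],[13,14],[14,18],[35,0],[46,11],[48,0]]
[[3,4],[7,9],[12,6],[13,14],[14,18],[35,0],[46,11],[48,0]]
[[3,4],[7,9],[12,6],[13,14],[14,18],[35,8],[40,0],[46,11],[48,0]]
[[3,4],[7,9],[12,6],[13,14],[14,18],[35,8],[40,0],[46,11],[48,0]]
[[3,4],[7,9],[12,6],[13,14],[14,18],[35,8],[40,0],[46,11],[48,14],[50,0]]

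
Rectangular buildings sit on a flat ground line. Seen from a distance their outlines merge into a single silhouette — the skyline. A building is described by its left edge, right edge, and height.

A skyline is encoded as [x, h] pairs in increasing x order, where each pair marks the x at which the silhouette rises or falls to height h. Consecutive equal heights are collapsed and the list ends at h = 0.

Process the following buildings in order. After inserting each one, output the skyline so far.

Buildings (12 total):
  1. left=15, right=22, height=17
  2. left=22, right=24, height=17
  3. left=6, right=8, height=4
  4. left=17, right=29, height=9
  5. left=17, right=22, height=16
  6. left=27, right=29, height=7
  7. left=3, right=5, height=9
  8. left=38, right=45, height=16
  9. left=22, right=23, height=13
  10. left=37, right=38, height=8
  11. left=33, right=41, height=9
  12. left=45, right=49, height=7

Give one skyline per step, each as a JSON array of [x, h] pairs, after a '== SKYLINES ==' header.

== SKYLINES ==
[[15,17],[22,0]]
[[15,17],[24,0]]
[[6,4],[8,0],[15,17],[24,0]]
[[6,4],[8,0],[15,17],[24,9],[29,0]]
[[6,4],[8,0],[15,17],[24,9],[29,0]]
[[6,4],[8,0],[15,17],[24,9],[29,0]]
[[3,9],[5,0],[6,4],[8,0],[15,17],[24,9],[29,0]]
[[3,9],[5,0],[6,4],[8,0],[15,17],[24,9],[29,0],[38,16],[45,0]]
[[3,9],[5,0],[6,4],[8,0],[15,17],[24,9],[29,0],[38,16],[45,0]]
[[3,9],[5,0],[6,4],[8,0],[15,17],[24,9],[29,0],[37,8],[38,16],[45,0]]
[[3,9],[5,0],[6,4],[8,0],[15,17],[24,9],[29,0],[33,9],[38,16],[45,0]]
[[3,9],[5,0],[6,4],[8,0],[15,17],[24,9],[29,0],[33,9],[38,16],[45,7],[49,0]]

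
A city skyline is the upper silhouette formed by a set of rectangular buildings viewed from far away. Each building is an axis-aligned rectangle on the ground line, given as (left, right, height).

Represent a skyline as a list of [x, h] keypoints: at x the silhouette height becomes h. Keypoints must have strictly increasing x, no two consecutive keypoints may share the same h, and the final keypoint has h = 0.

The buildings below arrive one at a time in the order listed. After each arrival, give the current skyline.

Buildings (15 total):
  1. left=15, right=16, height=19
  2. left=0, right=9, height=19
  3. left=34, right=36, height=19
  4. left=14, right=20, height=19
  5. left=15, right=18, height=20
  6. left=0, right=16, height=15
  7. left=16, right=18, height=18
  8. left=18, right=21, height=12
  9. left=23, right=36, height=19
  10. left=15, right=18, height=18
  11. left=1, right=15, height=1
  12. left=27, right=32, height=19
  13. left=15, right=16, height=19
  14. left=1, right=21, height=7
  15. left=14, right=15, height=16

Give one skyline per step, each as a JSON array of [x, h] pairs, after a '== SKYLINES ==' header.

== SKYLINES ==
[[15,19],[16,0]]
[[0,19],[9,0],[15,19],[16,0]]
[[0,19],[9,0],[15,19],[16,0],[34,19],[36,0]]
[[0,19],[9,0],[14,19],[20,0],[34,19],[36,0]]
[[0,19],[9,0],[14,19],[15,20],[18,19],[20,0],[34,19],[36,0]]
[[0,19],[9,15],[14,19],[15,20],[18,19],[20,0],[34,19],[36,0]]
[[0,19],[9,15],[14,19],[15,20],[18,19],[20,0],[34,19],[36,0]]
[[0,19],[9,15],[14,19],[15,20],[18,19],[20,12],[21,0],[34,19],[36,0]]
[[0,19],[9,15],[14,19],[15,20],[18,19],[20,12],[21,0],[23,19],[36,0]]
[[0,19],[9,15],[14,19],[15,20],[18,19],[20,12],[21,0],[23,19],[36,0]]
[[0,19],[9,15],[14,19],[15,20],[18,19],[20,12],[21,0],[23,19],[36,0]]
[[0,19],[9,15],[14,19],[15,20],[18,19],[20,12],[21,0],[23,19],[36,0]]
[[0,19],[9,15],[14,19],[15,20],[18,19],[20,12],[21,0],[23,19],[36,0]]
[[0,19],[9,15],[14,19],[15,20],[18,19],[20,12],[21,0],[23,19],[36,0]]
[[0,19],[9,15],[14,19],[15,20],[18,19],[20,12],[21,0],[23,19],[36,0]]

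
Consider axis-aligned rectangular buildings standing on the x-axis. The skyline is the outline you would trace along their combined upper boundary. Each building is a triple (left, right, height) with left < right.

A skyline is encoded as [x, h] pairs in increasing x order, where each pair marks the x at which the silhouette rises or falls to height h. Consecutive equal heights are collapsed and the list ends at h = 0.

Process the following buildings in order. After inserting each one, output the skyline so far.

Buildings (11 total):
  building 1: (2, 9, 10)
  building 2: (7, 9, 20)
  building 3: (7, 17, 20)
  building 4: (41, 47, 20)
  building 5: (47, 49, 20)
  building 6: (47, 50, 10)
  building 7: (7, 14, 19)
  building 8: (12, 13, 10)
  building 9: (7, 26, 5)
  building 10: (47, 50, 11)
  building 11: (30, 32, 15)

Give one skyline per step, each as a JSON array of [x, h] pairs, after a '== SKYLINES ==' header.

== SKYLINES ==
[[2,10],[9,0]]
[[2,10],[7,20],[9,0]]
[[2,10],[7,20],[17,0]]
[[2,10],[7,20],[17,0],[41,20],[47,0]]
[[2,10],[7,20],[17,0],[41,20],[49,0]]
[[2,10],[7,20],[17,0],[41,20],[49,10],[50,0]]
[[2,10],[7,20],[17,0],[41,20],[49,10],[50,0]]
[[2,10],[7,20],[17,0],[41,20],[49,10],[50,0]]
[[2,10],[7,20],[17,5],[26,0],[41,20],[49,10],[50,0]]
[[2,10],[7,20],[17,5],[26,0],[41,20],[49,11],[50,0]]
[[2,10],[7,20],[17,5],[26,0],[30,15],[32,0],[41,20],[49,11],[50,0]]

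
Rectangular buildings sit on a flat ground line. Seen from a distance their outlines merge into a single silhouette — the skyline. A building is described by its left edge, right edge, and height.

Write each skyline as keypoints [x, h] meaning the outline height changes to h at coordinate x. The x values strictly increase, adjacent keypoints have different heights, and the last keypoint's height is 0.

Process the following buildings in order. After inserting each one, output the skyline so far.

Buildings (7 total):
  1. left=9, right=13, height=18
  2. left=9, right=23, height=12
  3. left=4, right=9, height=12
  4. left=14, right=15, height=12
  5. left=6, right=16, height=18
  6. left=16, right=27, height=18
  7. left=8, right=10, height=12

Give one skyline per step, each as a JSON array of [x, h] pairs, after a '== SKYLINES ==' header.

== SKYLINES ==
[[9,18],[13,0]]
[[9,18],[13,12],[23,0]]
[[4,12],[9,18],[13,12],[23,0]]
[[4,12],[9,18],[13,12],[23,0]]
[[4,12],[6,18],[16,12],[23,0]]
[[4,12],[6,18],[27,0]]
[[4,12],[6,18],[27,0]]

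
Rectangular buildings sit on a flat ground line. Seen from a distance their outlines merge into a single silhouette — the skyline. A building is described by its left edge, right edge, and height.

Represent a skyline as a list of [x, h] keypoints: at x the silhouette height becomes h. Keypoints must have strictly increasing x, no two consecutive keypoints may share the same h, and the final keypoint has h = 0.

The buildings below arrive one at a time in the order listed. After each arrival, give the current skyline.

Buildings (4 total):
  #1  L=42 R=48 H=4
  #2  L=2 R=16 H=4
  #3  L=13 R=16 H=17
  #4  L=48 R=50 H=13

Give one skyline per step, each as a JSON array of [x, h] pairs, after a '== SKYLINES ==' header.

== SKYLINES ==
[[42,4],[48,0]]
[[2,4],[16,0],[42,4],[48,0]]
[[2,4],[13,17],[16,0],[42,4],[48,0]]
[[2,4],[13,17],[16,0],[42,4],[48,13],[50,0]]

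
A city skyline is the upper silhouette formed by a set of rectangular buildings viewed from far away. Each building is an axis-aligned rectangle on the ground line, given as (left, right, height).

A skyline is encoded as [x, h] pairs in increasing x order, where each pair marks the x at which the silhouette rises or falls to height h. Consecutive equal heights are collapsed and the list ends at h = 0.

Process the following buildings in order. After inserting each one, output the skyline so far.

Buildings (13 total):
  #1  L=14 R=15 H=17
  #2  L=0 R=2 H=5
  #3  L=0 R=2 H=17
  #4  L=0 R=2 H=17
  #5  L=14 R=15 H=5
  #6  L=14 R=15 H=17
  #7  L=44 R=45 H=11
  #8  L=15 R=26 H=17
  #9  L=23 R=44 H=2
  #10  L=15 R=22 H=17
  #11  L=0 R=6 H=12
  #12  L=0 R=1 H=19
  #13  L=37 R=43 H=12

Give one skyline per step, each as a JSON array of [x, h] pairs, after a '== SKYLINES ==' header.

== SKYLINES ==
[[14,17],[15,0]]
[[0,5],[2,0],[14,17],[15,0]]
[[0,17],[2,0],[14,17],[15,0]]
[[0,17],[2,0],[14,17],[15,0]]
[[0,17],[2,0],[14,17],[15,0]]
[[0,17],[2,0],[14,17],[15,0]]
[[0,17],[2,0],[14,17],[15,0],[44,11],[45,0]]
[[0,17],[2,0],[14,17],[26,0],[44,11],[45,0]]
[[0,17],[2,0],[14,17],[26,2],[44,11],[45,0]]
[[0,17],[2,0],[14,17],[26,2],[44,11],[45,0]]
[[0,17],[2,12],[6,0],[14,17],[26,2],[44,11],[45,0]]
[[0,19],[1,17],[2,12],[6,0],[14,17],[26,2],[44,11],[45,0]]
[[0,19],[1,17],[2,12],[6,0],[14,17],[26,2],[37,12],[43,2],[44,11],[45,0]]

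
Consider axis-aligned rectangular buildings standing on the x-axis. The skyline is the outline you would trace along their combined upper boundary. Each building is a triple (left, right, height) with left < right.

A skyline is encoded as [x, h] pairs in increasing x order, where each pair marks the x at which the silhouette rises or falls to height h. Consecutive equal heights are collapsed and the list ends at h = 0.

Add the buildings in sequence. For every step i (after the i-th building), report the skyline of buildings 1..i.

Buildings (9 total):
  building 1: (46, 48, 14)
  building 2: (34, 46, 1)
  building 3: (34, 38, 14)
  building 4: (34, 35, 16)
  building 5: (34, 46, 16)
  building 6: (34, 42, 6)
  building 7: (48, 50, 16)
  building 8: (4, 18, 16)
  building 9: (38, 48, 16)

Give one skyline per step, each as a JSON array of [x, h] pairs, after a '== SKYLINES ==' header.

== SKYLINES ==
[[46,14],[48,0]]
[[34,1],[46,14],[48,0]]
[[34,14],[38,1],[46,14],[48,0]]
[[34,16],[35,14],[38,1],[46,14],[48,0]]
[[34,16],[46,14],[48,0]]
[[34,16],[46,14],[48,0]]
[[34,16],[46,14],[48,16],[50,0]]
[[4,16],[18,0],[34,16],[46,14],[48,16],[50,0]]
[[4,16],[18,0],[34,16],[50,0]]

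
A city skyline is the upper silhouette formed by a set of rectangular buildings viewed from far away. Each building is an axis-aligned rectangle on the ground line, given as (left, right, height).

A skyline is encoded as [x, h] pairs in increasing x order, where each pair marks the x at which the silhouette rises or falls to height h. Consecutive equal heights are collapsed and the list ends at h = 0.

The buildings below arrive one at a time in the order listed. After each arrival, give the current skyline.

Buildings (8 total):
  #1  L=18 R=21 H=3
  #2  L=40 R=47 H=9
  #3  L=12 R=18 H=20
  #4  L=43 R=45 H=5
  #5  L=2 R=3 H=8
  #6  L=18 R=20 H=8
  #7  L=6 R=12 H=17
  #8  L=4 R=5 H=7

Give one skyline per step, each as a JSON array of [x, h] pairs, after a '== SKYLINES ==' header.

== SKYLINES ==
[[18,3],[21,0]]
[[18,3],[21,0],[40,9],[47,0]]
[[12,20],[18,3],[21,0],[40,9],[47,0]]
[[12,20],[18,3],[21,0],[40,9],[47,0]]
[[2,8],[3,0],[12,20],[18,3],[21,0],[40,9],[47,0]]
[[2,8],[3,0],[12,20],[18,8],[20,3],[21,0],[40,9],[47,0]]
[[2,8],[3,0],[6,17],[12,20],[18,8],[20,3],[21,0],[40,9],[47,0]]
[[2,8],[3,0],[4,7],[5,0],[6,17],[12,20],[18,8],[20,3],[21,0],[40,9],[47,0]]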